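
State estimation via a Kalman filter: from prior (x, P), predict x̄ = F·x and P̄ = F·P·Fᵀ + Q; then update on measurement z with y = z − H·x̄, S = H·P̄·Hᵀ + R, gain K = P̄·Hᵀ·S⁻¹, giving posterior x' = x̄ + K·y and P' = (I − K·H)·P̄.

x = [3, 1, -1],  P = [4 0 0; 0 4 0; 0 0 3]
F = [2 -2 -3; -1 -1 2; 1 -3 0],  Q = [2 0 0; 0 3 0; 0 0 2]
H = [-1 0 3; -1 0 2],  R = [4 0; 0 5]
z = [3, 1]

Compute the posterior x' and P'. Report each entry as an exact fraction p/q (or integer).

x' = [18073/3197, -9818/3197, 9440/3197]
P' = [95038/3197 -37620/3197 36014/3197; -37620/3197 33359/3197 -13540/3197; 36014/3197 -13540/3197 14682/3197]

x̄ = F·x = [7, -6, 0]
P̄ = F·P·Fᵀ + Q = [61 -18 32; -18 23 8; 32 8 42]
y = z − H·x̄ = [10, 8]
S = H·P̄·Hᵀ + R = [251 153; 153 106]
K = P̄·Hᵀ·S⁻¹ = [3251/3197 -4602/3197; -750/3197 2108/3197; 2008/3197 -1330/3197]
x' = x̄ + K·y = [18073/3197, -9818/3197, 9440/3197]
P' = (I − K·H)·P̄ = [95038/3197 -37620/3197 36014/3197; -37620/3197 33359/3197 -13540/3197; 36014/3197 -13540/3197 14682/3197]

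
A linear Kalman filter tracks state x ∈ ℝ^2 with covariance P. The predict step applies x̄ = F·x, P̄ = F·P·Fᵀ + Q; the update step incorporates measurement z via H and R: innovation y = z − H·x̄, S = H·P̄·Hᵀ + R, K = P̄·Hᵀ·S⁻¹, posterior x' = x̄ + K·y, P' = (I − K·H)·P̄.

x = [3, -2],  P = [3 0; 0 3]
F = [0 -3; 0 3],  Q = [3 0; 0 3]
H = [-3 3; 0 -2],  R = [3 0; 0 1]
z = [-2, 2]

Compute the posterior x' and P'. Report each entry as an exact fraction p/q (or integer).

x̄ = F·x = [6, -6]
P̄ = F·P·Fᵀ + Q = [30 -27; -27 30]
y = z − H·x̄ = [34, -10]
S = H·P̄·Hᵀ + R = [1029 -342; -342 121]
K = P̄·Hᵀ·S⁻¹ = [-741/2515 -972/2515; 57/2515 -1086/2515]
x' = x̄ + K·y = [-384/2515, -2292/2515]
P' = (I − K·H)·P̄ = [1227/2515 486/2515; 486/2515 543/2515]

x' = [-384/2515, -2292/2515]
P' = [1227/2515 486/2515; 486/2515 543/2515]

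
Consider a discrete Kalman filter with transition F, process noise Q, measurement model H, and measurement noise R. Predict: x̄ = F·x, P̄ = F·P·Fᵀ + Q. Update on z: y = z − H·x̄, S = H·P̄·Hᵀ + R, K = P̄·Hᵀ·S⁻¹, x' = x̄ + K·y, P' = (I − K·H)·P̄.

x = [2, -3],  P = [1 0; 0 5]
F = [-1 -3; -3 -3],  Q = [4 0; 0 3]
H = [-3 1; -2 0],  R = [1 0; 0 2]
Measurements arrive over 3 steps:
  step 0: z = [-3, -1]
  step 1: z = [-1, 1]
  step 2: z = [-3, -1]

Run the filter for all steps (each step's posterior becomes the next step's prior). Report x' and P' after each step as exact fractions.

step 0: x̄ = F·x = [7, 3]
step 0: P̄ = F·P·Fᵀ + Q = [50 48; 48 57]
step 0: y = z − H·x̄ = [15, 13]
step 0: S = H·P̄·Hᵀ + R = [220 204; 204 202]
step 0: K = P̄·Hᵀ·S⁻¹ = [-51/706 -149/353; 1005/1412 -843/706]
step 0: x' = x̄ + K·y = [303/706, -2607/1412]
step 0: P' = (I − K·H)·P̄ = [149/353 843/706; 843/706 6063/1412]
step 1: x̄ = F·x = [7215/1412, 6003/1412]
step 1: P̄ = F·P·Fᵀ + Q = [70927/1412 76587/1412; 76587/1412 94515/1412]
step 1: y = z − H·x̄ = [7115/706, 7921/706]
step 1: S = H·P̄·Hᵀ + R = [68687/353 68097/353; 68097/353 71633/353]
step 1: K = P̄·Hᵀ·S⁻¹ = [-68097/801854 -166120/400927; 262965/400927 -928623/801854]
step 1: x' = x̄ + K·y = [-316565/801854, -854721/400927]
step 1: P' = (I − K·H)·P̄ = [166120/400927 928623/801854; 928623/801854 3311799/801854]
step 2: x̄ = F·x = [5444891/801854, 6078021/801854]
step 2: P̄ = F·P·Fᵀ + Q = [38917585/801854 41946387/801854; 41946387/801854 51917127/801854]
step 2: y = z − H·x̄ = [3925545/400927, 5043964/400927]
step 2: S = H·P̄·Hᵀ + R = [75649462/400927 74806368/400927; 74806368/400927 78637024/400927]
step 2: K = P̄·Hᵀ·S⁻¹ = [-333957/3929018 -26028611/62864288; 9016311/13751563 -72742521/62864288]
step 2: x' = x̄ + K·y = [11773845/15716072, -61390275/110012504]
step 2: P' = (I − K·H)·P̄ = [26028611/62864288 72742521/62864288; 72742521/62864288 1816114893/440050016]

step 0: x' = [303/706, -2607/1412], P' = [149/353 843/706; 843/706 6063/1412]
step 1: x' = [-316565/801854, -854721/400927], P' = [166120/400927 928623/801854; 928623/801854 3311799/801854]
step 2: x' = [11773845/15716072, -61390275/110012504], P' = [26028611/62864288 72742521/62864288; 72742521/62864288 1816114893/440050016]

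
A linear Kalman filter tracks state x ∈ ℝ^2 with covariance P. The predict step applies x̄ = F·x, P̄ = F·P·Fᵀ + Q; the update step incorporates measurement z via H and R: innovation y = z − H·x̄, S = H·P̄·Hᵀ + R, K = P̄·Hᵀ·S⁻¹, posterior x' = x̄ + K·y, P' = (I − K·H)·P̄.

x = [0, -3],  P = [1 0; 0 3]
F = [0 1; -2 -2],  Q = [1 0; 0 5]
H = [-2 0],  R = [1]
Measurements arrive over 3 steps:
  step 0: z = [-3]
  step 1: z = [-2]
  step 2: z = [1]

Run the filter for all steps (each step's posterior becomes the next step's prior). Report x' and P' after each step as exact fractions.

step 0: x' = [21/17, -6/17], P' = [4/17 -6/17; -6/17 213/17]
step 1: x' = [914/937, -3894/937], P' = [230/937 -414/937; -414/937 9553/937]
step 2: x' = [-24874/42897, 5572/42897], P' = [10490/42897 -18278/42897; -18278/42897 428177/42897]

step 0: x̄ = F·x = [-3, 6]
step 0: P̄ = F·P·Fᵀ + Q = [4 -6; -6 21]
step 0: y = z − H·x̄ = [-9]
step 0: S = H·P̄·Hᵀ + R = [17]
step 0: K = P̄·Hᵀ·S⁻¹ = [-8/17; 12/17]
step 0: x' = x̄ + K·y = [21/17, -6/17]
step 0: P' = (I − K·H)·P̄ = [4/17 -6/17; -6/17 213/17]
step 1: x̄ = F·x = [-6/17, -30/17]
step 1: P̄ = F·P·Fᵀ + Q = [230/17 -414/17; -414/17 905/17]
step 1: y = z − H·x̄ = [-46/17]
step 1: S = H·P̄·Hᵀ + R = [937/17]
step 1: K = P̄·Hᵀ·S⁻¹ = [-460/937; 828/937]
step 1: x' = x̄ + K·y = [914/937, -3894/937]
step 1: P' = (I − K·H)·P̄ = [230/937 -414/937; -414/937 9553/937]
step 2: x̄ = F·x = [-3894/937, 5960/937]
step 2: P̄ = F·P·Fᵀ + Q = [10490/937 -18278/937; -18278/937 40505/937]
step 2: y = z − H·x̄ = [-6851/937]
step 2: S = H·P̄·Hᵀ + R = [42897/937]
step 2: K = P̄·Hᵀ·S⁻¹ = [-20980/42897; 36556/42897]
step 2: x' = x̄ + K·y = [-24874/42897, 5572/42897]
step 2: P' = (I − K·H)·P̄ = [10490/42897 -18278/42897; -18278/42897 428177/42897]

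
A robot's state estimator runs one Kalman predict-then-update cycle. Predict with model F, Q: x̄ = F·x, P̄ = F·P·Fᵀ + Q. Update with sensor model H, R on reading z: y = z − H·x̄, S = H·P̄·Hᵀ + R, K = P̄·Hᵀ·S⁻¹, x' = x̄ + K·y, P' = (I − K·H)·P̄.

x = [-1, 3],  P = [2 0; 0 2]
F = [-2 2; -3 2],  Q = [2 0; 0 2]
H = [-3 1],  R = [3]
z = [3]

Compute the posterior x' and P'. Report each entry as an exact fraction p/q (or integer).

x̄ = F·x = [8, 9]
P̄ = F·P·Fᵀ + Q = [18 20; 20 28]
y = z − H·x̄ = [18]
S = H·P̄·Hᵀ + R = [73]
K = P̄·Hᵀ·S⁻¹ = [-34/73; -32/73]
x' = x̄ + K·y = [-28/73, 81/73]
P' = (I − K·H)·P̄ = [158/73 372/73; 372/73 1020/73]

x' = [-28/73, 81/73]
P' = [158/73 372/73; 372/73 1020/73]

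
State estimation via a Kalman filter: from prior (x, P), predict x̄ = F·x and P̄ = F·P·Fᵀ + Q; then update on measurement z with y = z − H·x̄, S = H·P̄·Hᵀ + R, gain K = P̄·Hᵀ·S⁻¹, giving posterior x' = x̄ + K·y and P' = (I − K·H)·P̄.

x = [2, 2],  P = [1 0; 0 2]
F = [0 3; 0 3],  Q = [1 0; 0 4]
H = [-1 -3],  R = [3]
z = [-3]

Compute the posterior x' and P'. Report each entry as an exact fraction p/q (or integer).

x̄ = F·x = [6, 6]
P̄ = F·P·Fᵀ + Q = [19 18; 18 22]
y = z − H·x̄ = [21]
S = H·P̄·Hᵀ + R = [328]
K = P̄·Hᵀ·S⁻¹ = [-73/328; -21/82]
x' = x̄ + K·y = [435/328, 51/82]
P' = (I − K·H)·P̄ = [903/328 -57/82; -57/82 20/41]

x' = [435/328, 51/82]
P' = [903/328 -57/82; -57/82 20/41]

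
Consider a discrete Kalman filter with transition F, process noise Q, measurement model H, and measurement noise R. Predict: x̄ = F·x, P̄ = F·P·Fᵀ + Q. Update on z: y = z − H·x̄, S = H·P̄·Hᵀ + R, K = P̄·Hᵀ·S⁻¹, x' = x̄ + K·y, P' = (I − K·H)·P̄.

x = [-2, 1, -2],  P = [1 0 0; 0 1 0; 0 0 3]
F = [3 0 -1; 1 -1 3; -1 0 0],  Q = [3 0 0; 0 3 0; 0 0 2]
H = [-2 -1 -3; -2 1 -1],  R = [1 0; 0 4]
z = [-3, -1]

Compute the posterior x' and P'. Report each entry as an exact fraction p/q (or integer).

x̄ = F·x = [-4, -9, 2]
P̄ = F·P·Fᵀ + Q = [15 -6 -3; -6 32 -1; -3 -1 3]
y = z − H·x̄ = [-14, 2]
S = H·P̄·Hᵀ + R = [54 15; 15 113]
K = P̄·Hᵀ·S⁻¹ = [-400/1959 -173/653; -2596/5877 895/1959; -256/5877 46/1959]
x' = x̄ + K·y = [-3274/1959, -11179/5877, 15614/5877]
P' = (I − K·H)·P̄ = [2086/653 4801/1959 -5639/1959; 4801/1959 23107/5877 -16439/5877; -5639/1959 -16439/5877 16843/5877]

x' = [-3274/1959, -11179/5877, 15614/5877]
P' = [2086/653 4801/1959 -5639/1959; 4801/1959 23107/5877 -16439/5877; -5639/1959 -16439/5877 16843/5877]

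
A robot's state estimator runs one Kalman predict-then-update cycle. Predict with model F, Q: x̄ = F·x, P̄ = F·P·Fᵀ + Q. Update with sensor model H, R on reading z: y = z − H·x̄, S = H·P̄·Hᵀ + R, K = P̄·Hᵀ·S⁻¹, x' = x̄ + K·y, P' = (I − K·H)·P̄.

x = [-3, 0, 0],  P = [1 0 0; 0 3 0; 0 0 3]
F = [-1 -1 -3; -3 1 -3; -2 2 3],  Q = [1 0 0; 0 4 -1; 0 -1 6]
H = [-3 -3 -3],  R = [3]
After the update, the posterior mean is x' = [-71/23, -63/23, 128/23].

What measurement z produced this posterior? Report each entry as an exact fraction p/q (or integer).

z = [1]

x̄ = F·x = [3, 9, 6]
P̄ = F·P·Fᵀ + Q = [32 27 -31; 27 43 -16; -31 -16 49]
S = H·P̄·Hᵀ + R = [759]
K = P̄·Hᵀ·S⁻¹ = [-28/253; -54/253; -2/253]
x' − x̄ = [-140/23, -270/23, -10/23] = K·y
y = (KᵀK)⁻¹·Kᵀ·(x' − x̄) = [55]
z = y + H·x̄ = [55] + [-54] = [1]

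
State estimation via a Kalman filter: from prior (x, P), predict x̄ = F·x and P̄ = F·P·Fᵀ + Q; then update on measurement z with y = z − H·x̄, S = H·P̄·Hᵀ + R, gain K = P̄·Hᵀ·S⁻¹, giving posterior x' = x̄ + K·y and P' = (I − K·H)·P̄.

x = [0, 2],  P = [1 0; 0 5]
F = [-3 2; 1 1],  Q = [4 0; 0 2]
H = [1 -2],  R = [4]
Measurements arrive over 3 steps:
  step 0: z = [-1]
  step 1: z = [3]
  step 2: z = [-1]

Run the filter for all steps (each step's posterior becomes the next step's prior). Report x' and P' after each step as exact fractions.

step 0: x' = [145/41, 91/41], P' = [992/41 458/41; 458/41 247/41]
step 1: x' = [3709/1591, -426/1591], P' = [10968/1591 4176/1591; 4176/1591 12059/6364]
step 2: x' = [-15718/5351, -4578/5351], P' = [267979/37457 203417/74914; 203417/74914 285501/149828]

step 0: x̄ = F·x = [4, 2]
step 0: P̄ = F·P·Fᵀ + Q = [33 7; 7 8]
step 0: y = z − H·x̄ = [-1]
step 0: S = H·P̄·Hᵀ + R = [41]
step 0: K = P̄·Hᵀ·S⁻¹ = [19/41; -9/41]
step 0: x' = x̄ + K·y = [145/41, 91/41]
step 0: P' = (I − K·H)·P̄ = [992/41 458/41; 458/41 247/41]
step 1: x̄ = F·x = [-253/41, 236/41]
step 1: P̄ = F·P·Fᵀ + Q = [4584/41 -2940/41; -2940/41 2237/41]
step 1: y = z − H·x̄ = [848/41]
step 1: S = H·P̄·Hᵀ + R = [25456/41]
step 1: K = P̄·Hᵀ·S⁻¹ = [654/1591; -3707/12728]
step 1: x' = x̄ + K·y = [3709/1591, -426/1591]
step 1: P' = (I − K·H)·P̄ = [10968/1591 4176/1591; 4176/1591 12059/6364]
step 2: x̄ = F·x = [-11979/1591, 3283/1591]
step 2: P̄ = F·P·Fᵀ + Q = [67023/1591 -62101/3182; -62101/3182 102067/6364]
step 2: y = z − H·x̄ = [16954/1591]
step 2: S = H·P̄·Hᵀ + R = [299656/1591]
step 2: K = P̄·Hᵀ·S⁻¹ = [32281/74914; -20521/74914]
step 2: x' = x̄ + K·y = [-15718/5351, -4578/5351]
step 2: P' = (I − K·H)·P̄ = [267979/37457 203417/74914; 203417/74914 285501/149828]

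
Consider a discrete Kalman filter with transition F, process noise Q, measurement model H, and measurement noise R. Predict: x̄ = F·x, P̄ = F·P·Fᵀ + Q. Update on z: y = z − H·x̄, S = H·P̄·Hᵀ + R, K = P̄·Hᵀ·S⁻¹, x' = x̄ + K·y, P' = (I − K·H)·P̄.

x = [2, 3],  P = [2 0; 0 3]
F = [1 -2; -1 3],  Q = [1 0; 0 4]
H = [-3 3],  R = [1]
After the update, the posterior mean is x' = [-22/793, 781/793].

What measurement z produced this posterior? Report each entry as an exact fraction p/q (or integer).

x̄ = F·x = [-4, 7]
P̄ = F·P·Fᵀ + Q = [15 -20; -20 33]
S = H·P̄·Hᵀ + R = [793]
K = P̄·Hᵀ·S⁻¹ = [-105/793; 159/793]
x' − x̄ = [3150/793, -4770/793] = K·y
y = (KᵀK)⁻¹·Kᵀ·(x' − x̄) = [-30]
z = y + H·x̄ = [-30] + [33] = [3]

z = [3]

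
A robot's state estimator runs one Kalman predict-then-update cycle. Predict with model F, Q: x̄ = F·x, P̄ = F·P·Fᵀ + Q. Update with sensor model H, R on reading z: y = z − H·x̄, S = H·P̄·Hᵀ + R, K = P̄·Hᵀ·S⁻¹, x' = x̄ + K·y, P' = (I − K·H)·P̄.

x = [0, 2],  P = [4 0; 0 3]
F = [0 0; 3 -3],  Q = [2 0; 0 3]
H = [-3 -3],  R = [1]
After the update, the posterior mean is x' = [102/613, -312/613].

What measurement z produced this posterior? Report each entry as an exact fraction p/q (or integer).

z = [1]

x̄ = F·x = [0, -6]
P̄ = F·P·Fᵀ + Q = [2 0; 0 66]
S = H·P̄·Hᵀ + R = [613]
K = P̄·Hᵀ·S⁻¹ = [-6/613; -198/613]
x' − x̄ = [102/613, 3366/613] = K·y
y = (KᵀK)⁻¹·Kᵀ·(x' − x̄) = [-17]
z = y + H·x̄ = [-17] + [18] = [1]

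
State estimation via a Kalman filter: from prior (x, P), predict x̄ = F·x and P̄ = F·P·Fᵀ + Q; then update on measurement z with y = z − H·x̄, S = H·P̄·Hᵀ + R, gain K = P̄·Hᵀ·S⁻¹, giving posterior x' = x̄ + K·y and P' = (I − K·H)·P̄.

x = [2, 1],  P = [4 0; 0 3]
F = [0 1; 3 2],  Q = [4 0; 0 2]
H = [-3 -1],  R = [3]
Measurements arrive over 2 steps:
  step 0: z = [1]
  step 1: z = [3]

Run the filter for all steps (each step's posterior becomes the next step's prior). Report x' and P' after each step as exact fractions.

step 0: x' = [-43/38, 50/19], P' = [335/152 -231/38; -231/38 372/19]
step 1: x' = [-30640/55927, -70041/55927], P' = [41722/55927 -83370/55927; -83370/55927 291135/55927]

step 0: x̄ = F·x = [1, 8]
step 0: P̄ = F·P·Fᵀ + Q = [7 6; 6 50]
step 0: y = z − H·x̄ = [12]
step 0: S = H·P̄·Hᵀ + R = [152]
step 0: K = P̄·Hᵀ·S⁻¹ = [-27/152; -17/38]
step 0: x' = x̄ + K·y = [-43/38, 50/19]
step 0: P' = (I − K·H)·P̄ = [335/152 -231/38; -231/38 372/19]
step 1: x̄ = F·x = [50/19, 71/38]
step 1: P̄ = F·P·Fᵀ + Q = [448/19 795/38; 795/38 4135/152]
step 1: y = z − H·x̄ = [485/38]
step 1: S = H·P̄·Hᵀ + R = [55927/152]
step 1: K = P̄·Hᵀ·S⁻¹ = [-13932/55927; -13675/55927]
step 1: x' = x̄ + K·y = [-30640/55927, -70041/55927]
step 1: P' = (I − K·H)·P̄ = [41722/55927 -83370/55927; -83370/55927 291135/55927]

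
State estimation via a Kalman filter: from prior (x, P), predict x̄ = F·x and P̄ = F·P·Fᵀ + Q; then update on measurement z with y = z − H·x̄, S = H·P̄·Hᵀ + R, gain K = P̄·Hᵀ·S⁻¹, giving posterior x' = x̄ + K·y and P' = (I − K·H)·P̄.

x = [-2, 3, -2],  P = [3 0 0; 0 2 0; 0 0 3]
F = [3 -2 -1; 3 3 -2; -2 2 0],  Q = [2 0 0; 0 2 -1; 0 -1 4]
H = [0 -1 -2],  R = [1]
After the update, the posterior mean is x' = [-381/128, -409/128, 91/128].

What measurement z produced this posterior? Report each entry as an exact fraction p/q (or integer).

x̄ = F·x = [-10, 7, 10]
P̄ = F·P·Fᵀ + Q = [40 21 -26; 21 59 -7; -26 -7 24]
S = H·P̄·Hᵀ + R = [128]
K = P̄·Hᵀ·S⁻¹ = [31/128; -45/128; -41/128]
x' − x̄ = [899/128, -1305/128, -1189/128] = K·y
y = (KᵀK)⁻¹·Kᵀ·(x' − x̄) = [29]
z = y + H·x̄ = [29] + [-27] = [2]

z = [2]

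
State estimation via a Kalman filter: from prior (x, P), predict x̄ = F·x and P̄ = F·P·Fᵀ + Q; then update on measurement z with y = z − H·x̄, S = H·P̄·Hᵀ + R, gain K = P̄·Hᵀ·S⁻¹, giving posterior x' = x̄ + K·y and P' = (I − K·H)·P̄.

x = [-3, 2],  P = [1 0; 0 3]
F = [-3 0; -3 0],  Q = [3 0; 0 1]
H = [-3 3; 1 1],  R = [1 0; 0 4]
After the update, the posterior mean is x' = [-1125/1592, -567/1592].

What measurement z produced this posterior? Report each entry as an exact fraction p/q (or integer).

z = [1, -3]

x̄ = F·x = [9, 9]
P̄ = F·P·Fᵀ + Q = [12 9; 9 10]
S = H·P̄·Hᵀ + R = [37 -6; -6 44]
K = P̄·Hᵀ·S⁻¹ = [-135/796 723/1592; 123/796 721/1592]
x' − x̄ = [-15453/1592, -14895/1592] = K·y
y = (KᵀK)⁻¹·Kᵀ·(x' − x̄) = [1, -21]
z = y + H·x̄ = [1, -21] + [0, 18] = [1, -3]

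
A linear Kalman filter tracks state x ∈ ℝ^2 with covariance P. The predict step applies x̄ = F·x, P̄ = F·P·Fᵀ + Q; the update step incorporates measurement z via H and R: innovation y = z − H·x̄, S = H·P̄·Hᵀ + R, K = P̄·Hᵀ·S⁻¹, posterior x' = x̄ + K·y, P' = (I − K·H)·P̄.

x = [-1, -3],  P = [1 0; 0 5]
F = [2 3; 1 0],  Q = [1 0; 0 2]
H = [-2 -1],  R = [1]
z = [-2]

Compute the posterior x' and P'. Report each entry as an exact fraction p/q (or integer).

x̄ = F·x = [-11, -1]
P̄ = F·P·Fᵀ + Q = [50 2; 2 3]
y = z − H·x̄ = [-25]
S = H·P̄·Hᵀ + R = [212]
K = P̄·Hᵀ·S⁻¹ = [-51/106; -7/212]
x' = x̄ + K·y = [109/106, -37/212]
P' = (I − K·H)·P̄ = [49/53 -145/106; -145/106 587/212]

x' = [109/106, -37/212]
P' = [49/53 -145/106; -145/106 587/212]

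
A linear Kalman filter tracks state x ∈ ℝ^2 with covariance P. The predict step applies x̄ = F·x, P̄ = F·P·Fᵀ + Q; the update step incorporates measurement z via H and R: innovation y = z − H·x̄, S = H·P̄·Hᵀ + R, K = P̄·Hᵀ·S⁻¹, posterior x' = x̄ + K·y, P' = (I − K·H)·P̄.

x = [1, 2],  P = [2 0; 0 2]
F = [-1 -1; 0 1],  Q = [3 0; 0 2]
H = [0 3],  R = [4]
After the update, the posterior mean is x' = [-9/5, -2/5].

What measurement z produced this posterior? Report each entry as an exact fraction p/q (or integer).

z = [-2]

x̄ = F·x = [-3, 2]
P̄ = F·P·Fᵀ + Q = [7 -2; -2 4]
S = H·P̄·Hᵀ + R = [40]
K = P̄·Hᵀ·S⁻¹ = [-3/20; 3/10]
x' − x̄ = [6/5, -12/5] = K·y
y = (KᵀK)⁻¹·Kᵀ·(x' − x̄) = [-8]
z = y + H·x̄ = [-8] + [6] = [-2]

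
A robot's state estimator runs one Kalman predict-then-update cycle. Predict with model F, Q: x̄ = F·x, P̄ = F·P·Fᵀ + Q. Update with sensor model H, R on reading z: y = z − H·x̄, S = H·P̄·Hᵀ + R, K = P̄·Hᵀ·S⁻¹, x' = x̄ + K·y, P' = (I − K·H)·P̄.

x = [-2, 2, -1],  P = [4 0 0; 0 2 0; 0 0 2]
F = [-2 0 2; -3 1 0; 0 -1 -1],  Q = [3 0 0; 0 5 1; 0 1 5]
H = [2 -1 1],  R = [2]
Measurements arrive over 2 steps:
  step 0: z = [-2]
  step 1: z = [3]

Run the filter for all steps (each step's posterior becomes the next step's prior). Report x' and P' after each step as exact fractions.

step 0: x' = [7/2, 107/13, -23/26], P' = [14 22 -5; 22 555/13 -15/13; -5 -15/13 116/13]
step 1: x' = [12777/2723, 22325/5446, -1873/778], P' = [51727/2723 35282/2723 -9330/389; 35282/2723 43016/2723 -3742/389; -9330/389 -3742/389 15068/389]

step 0: x̄ = F·x = [2, 8, -1]
step 0: P̄ = F·P·Fᵀ + Q = [27 24 -4; 24 43 -1; -4 -1 9]
step 0: y = z − H·x̄ = [3]
step 0: S = H·P̄·Hᵀ + R = [52]
step 0: K = P̄·Hᵀ·S⁻¹ = [1/2; 1/13; 1/26]
step 0: x' = x̄ + K·y = [7/2, 107/13, -23/26]
step 0: P' = (I − K·H)·P̄ = [14 22 -5; 22 555/13 -15/13; -5 -15/13 116/13]
step 1: x̄ = F·x = [-114/13, -59/26, -191/26]
step 1: P̄ = F·P·Fᵀ + Q = [1751/13 880/13 240/13; 880/13 542/13 136/13; 240/13 136/13 706/13]
step 1: y = z − H·x̄ = [333/13]
step 1: S = H·P̄·Hᵀ + R = [5446/13]
step 1: K = P̄·Hᵀ·S⁻¹ = [1431/2723; 677/2723; 75/389]
step 1: x' = x̄ + K·y = [12777/2723, 22325/5446, -1873/778]
step 1: P' = (I − K·H)·P̄ = [51727/2723 35282/2723 -9330/389; 35282/2723 43016/2723 -3742/389; -9330/389 -3742/389 15068/389]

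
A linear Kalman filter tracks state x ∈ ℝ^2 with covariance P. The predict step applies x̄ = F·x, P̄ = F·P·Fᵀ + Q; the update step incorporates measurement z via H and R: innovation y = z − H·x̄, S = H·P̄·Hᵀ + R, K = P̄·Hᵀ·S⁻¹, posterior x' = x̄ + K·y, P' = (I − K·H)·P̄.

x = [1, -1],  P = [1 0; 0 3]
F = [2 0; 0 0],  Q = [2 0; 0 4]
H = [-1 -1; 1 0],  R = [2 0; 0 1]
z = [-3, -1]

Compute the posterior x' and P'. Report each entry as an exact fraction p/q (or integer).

x̄ = F·x = [2, 0]
P̄ = F·P·Fᵀ + Q = [6 0; 0 4]
y = z − H·x̄ = [-1, -3]
S = H·P̄·Hᵀ + R = [12 -6; -6 7]
K = P̄·Hᵀ·S⁻¹ = [-1/8 3/4; -7/12 -1/2]
x' = x̄ + K·y = [-1/8, 25/12]
P' = (I − K·H)·P̄ = [3/4 -1/2; -1/2 5/3]

x' = [-1/8, 25/12]
P' = [3/4 -1/2; -1/2 5/3]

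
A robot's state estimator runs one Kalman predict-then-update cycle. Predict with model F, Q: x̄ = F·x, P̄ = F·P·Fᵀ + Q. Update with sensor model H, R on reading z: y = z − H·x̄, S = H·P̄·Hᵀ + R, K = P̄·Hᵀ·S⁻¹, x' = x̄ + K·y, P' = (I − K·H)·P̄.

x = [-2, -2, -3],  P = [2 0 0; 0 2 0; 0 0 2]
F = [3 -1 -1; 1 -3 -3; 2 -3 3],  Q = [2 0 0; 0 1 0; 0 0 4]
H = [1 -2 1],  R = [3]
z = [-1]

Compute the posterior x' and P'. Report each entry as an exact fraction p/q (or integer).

x̄ = F·x = [-1, 13, -7]
P̄ = F·P·Fᵀ + Q = [24 18 12; 18 39 4; 12 4 48]
y = z − H·x̄ = [33]
S = H·P̄·Hᵀ + R = [167]
K = P̄·Hᵀ·S⁻¹ = [0; -56/167; 52/167]
x' = x̄ + K·y = [-1, 323/167, 547/167]
P' = (I − K·H)·P̄ = [24 18 12; 18 3377/167 3580/167; 12 3580/167 5312/167]

x' = [-1, 323/167, 547/167]
P' = [24 18 12; 18 3377/167 3580/167; 12 3580/167 5312/167]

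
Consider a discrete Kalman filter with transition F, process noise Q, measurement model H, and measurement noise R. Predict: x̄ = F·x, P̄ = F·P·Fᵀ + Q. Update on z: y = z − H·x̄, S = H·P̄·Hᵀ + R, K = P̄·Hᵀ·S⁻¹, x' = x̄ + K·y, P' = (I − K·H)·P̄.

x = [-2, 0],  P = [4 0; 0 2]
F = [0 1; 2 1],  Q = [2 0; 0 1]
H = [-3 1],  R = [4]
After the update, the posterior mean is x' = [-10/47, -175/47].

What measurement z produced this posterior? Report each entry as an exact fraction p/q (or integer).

x̄ = F·x = [0, -4]
P̄ = F·P·Fᵀ + Q = [4 2; 2 19]
S = H·P̄·Hᵀ + R = [47]
K = P̄·Hᵀ·S⁻¹ = [-10/47; 13/47]
x' − x̄ = [-10/47, 13/47] = K·y
y = (KᵀK)⁻¹·Kᵀ·(x' − x̄) = [1]
z = y + H·x̄ = [1] + [-4] = [-3]

z = [-3]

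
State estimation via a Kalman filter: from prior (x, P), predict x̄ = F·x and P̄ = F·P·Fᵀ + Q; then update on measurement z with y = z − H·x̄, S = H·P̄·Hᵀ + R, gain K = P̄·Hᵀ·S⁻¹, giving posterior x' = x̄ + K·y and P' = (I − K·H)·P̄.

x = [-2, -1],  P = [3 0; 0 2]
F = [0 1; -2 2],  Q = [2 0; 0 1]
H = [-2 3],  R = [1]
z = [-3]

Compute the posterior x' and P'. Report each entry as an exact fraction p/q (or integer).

x' = [-101/79, -289/158]
P' = [308/79 206/79; 206/79 293/158]

x̄ = F·x = [-1, 2]
P̄ = F·P·Fᵀ + Q = [4 4; 4 21]
y = z − H·x̄ = [-11]
S = H·P̄·Hᵀ + R = [158]
K = P̄·Hᵀ·S⁻¹ = [2/79; 55/158]
x' = x̄ + K·y = [-101/79, -289/158]
P' = (I − K·H)·P̄ = [308/79 206/79; 206/79 293/158]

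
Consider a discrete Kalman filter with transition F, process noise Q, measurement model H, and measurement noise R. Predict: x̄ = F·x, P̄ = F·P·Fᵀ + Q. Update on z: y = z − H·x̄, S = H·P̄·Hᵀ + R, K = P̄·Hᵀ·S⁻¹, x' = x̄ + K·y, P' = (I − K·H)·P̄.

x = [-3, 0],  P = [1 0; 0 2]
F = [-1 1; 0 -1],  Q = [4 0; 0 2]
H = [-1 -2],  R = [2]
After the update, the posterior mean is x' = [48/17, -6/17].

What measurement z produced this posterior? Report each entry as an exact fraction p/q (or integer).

x̄ = F·x = [3, 0]
P̄ = F·P·Fᵀ + Q = [7 -2; -2 4]
S = H·P̄·Hᵀ + R = [17]
K = P̄·Hᵀ·S⁻¹ = [-3/17; -6/17]
x' − x̄ = [-3/17, -6/17] = K·y
y = (KᵀK)⁻¹·Kᵀ·(x' − x̄) = [1]
z = y + H·x̄ = [1] + [-3] = [-2]

z = [-2]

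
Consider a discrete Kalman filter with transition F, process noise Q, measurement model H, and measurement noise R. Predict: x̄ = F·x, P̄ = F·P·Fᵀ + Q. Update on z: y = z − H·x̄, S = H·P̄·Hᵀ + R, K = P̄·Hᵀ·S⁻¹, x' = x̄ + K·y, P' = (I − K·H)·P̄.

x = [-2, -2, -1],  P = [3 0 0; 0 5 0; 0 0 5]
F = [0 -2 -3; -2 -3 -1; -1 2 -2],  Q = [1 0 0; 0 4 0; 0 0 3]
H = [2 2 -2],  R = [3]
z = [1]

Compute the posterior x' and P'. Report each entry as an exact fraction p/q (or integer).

x̄ = F·x = [7, 11, 0]
P̄ = F·P·Fᵀ + Q = [66 45 10; 45 66 -14; 10 -14 46]
y = z − H·x̄ = [-35]
S = H·P̄·Hᵀ + R = [1107]
K = P̄·Hᵀ·S⁻¹ = [202/1107; 250/1107; -100/1107]
x' = x̄ + K·y = [679/1107, 3427/1107, 3500/1107]
P' = (I − K·H)·P̄ = [32258/1107 -685/1107 31270/1107; -685/1107 10562/1107 9502/1107; 31270/1107 9502/1107 40922/1107]

x' = [679/1107, 3427/1107, 3500/1107]
P' = [32258/1107 -685/1107 31270/1107; -685/1107 10562/1107 9502/1107; 31270/1107 9502/1107 40922/1107]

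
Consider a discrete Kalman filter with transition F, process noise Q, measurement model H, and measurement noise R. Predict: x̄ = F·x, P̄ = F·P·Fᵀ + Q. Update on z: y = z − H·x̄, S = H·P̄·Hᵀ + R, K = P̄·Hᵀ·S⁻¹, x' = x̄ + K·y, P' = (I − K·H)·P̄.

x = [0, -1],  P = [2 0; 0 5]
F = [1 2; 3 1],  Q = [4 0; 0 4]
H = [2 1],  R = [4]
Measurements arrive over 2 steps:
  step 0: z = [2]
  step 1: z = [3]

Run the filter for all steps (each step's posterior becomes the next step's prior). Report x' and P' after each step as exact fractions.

step 0: x̄ = F·x = [-2, -1]
step 0: P̄ = F·P·Fᵀ + Q = [26 16; 16 27]
step 0: y = z − H·x̄ = [7]
step 0: S = H·P̄·Hᵀ + R = [199]
step 0: K = P̄·Hᵀ·S⁻¹ = [68/199; 59/199]
step 0: x' = x̄ + K·y = [78/199, 214/199]
step 0: P' = (I − K·H)·P̄ = [550/199 -828/199; -828/199 1892/199]
step 1: x̄ = F·x = [506/199, 448/199]
step 1: P̄ = F·P·Fᵀ + Q = [5602/199 -362/199; -362/199 2670/199]
step 1: y = z − H·x̄ = [-863/199]
step 1: S = H·P̄·Hᵀ + R = [24426/199]
step 1: K = P̄·Hᵀ·S⁻¹ = [1807/4071; 973/12213]
step 1: x' = x̄ + K·y = [2515/4071, 23275/12213]
step 1: P' = (I − K·H)·P̄ = [5384/1357 -25076/4071; -25076/4071 154348/12213]

step 0: x' = [78/199, 214/199], P' = [550/199 -828/199; -828/199 1892/199]
step 1: x' = [2515/4071, 23275/12213], P' = [5384/1357 -25076/4071; -25076/4071 154348/12213]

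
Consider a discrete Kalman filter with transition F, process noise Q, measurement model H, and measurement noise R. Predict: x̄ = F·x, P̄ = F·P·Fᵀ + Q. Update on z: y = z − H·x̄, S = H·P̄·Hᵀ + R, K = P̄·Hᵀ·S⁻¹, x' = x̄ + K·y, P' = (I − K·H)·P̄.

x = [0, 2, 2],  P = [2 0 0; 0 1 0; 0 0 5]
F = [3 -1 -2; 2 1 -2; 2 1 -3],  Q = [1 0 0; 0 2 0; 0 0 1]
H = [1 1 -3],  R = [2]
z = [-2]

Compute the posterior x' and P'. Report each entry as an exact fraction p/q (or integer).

x' = [-98/25, 1/5, -3/5]
P' = [1648/75 179/15 173/15; 179/15 65/6 47/6; 173/15 47/6 41/6]

x̄ = F·x = [-6, -2, -4]
P̄ = F·P·Fᵀ + Q = [40 31 41; 31 31 39; 41 39 55]
y = z − H·x̄ = [-6]
S = H·P̄·Hᵀ + R = [150]
K = P̄·Hᵀ·S⁻¹ = [-26/75; -11/30; -17/30]
x' = x̄ + K·y = [-98/25, 1/5, -3/5]
P' = (I − K·H)·P̄ = [1648/75 179/15 173/15; 179/15 65/6 47/6; 173/15 47/6 41/6]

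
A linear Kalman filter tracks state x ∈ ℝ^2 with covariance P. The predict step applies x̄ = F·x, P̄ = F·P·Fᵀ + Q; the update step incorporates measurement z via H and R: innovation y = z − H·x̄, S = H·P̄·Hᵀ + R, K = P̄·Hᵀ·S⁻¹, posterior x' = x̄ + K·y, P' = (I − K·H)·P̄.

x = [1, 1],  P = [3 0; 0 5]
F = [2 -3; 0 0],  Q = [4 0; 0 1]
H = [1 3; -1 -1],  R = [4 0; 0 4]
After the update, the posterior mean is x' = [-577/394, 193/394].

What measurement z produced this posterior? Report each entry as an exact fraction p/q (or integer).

x̄ = F·x = [-1, 0]
P̄ = F·P·Fᵀ + Q = [61 0; 0 1]
S = H·P̄·Hᵀ + R = [74 -64; -64 66]
K = P̄·Hᵀ·S⁻¹ = [61/394 -305/394; 67/394 59/394]
x' − x̄ = [-183/394, 193/394] = K·y
y = (KᵀK)⁻¹·Kᵀ·(x' − x̄) = [2, 1]
z = y + H·x̄ = [2, 1] + [-1, 1] = [1, 2]

z = [1, 2]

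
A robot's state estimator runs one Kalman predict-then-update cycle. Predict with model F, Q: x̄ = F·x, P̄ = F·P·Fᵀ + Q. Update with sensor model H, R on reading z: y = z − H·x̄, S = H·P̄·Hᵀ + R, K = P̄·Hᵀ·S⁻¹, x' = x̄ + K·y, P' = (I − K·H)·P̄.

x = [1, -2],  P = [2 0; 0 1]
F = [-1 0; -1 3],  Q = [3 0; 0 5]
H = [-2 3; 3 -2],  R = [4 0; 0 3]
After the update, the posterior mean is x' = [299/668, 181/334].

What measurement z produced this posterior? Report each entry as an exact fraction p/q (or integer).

x̄ = F·x = [-1, -7]
P̄ = F·P·Fᵀ + Q = [5 2; 2 16]
S = H·P̄·Hᵀ + R = [144 -100; -100 88]
K = P̄·Hᵀ·S⁻¹ = [187/668 74/167; 159/334 41/167]
x' − x̄ = [967/668, 2519/334] = K·y
y = (KᵀK)⁻¹·Kᵀ·(x' − x̄) = [21, -10]
z = y + H·x̄ = [21, -10] + [-19, 11] = [2, 1]

z = [2, 1]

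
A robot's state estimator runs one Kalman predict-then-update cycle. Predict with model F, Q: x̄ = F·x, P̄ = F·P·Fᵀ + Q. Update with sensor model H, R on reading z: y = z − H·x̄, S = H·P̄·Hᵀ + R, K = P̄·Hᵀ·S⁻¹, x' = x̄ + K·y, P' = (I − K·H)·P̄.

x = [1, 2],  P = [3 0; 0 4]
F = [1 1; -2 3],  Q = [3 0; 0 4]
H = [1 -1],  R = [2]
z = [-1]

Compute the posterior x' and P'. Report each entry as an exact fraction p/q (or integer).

x' = [3, 4]
P' = [126/13 124/13; 124/13 147/13]

x̄ = F·x = [3, 4]
P̄ = F·P·Fᵀ + Q = [10 6; 6 52]
y = z − H·x̄ = [0]
S = H·P̄·Hᵀ + R = [52]
K = P̄·Hᵀ·S⁻¹ = [1/13; -23/26]
x' = x̄ + K·y = [3, 4]
P' = (I − K·H)·P̄ = [126/13 124/13; 124/13 147/13]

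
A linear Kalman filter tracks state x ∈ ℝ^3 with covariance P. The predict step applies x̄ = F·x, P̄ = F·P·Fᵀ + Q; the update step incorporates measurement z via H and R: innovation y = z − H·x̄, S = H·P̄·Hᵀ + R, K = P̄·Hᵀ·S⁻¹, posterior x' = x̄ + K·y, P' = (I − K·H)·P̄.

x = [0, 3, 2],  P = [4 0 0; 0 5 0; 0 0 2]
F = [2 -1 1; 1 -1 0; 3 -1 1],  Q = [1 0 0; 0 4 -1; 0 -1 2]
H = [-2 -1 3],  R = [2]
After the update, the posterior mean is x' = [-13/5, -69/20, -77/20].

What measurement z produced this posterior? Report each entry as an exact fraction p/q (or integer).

z = [-3]

x̄ = F·x = [-1, -3, -1]
P̄ = F·P·Fᵀ + Q = [24 13 31; 13 13 16; 31 16 45]
S = H·P̄·Hᵀ + R = [100]
K = P̄·Hᵀ·S⁻¹ = [8/25; 9/100; 57/100]
x' − x̄ = [-8/5, -9/20, -57/20] = K·y
y = (KᵀK)⁻¹·Kᵀ·(x' − x̄) = [-5]
z = y + H·x̄ = [-5] + [2] = [-3]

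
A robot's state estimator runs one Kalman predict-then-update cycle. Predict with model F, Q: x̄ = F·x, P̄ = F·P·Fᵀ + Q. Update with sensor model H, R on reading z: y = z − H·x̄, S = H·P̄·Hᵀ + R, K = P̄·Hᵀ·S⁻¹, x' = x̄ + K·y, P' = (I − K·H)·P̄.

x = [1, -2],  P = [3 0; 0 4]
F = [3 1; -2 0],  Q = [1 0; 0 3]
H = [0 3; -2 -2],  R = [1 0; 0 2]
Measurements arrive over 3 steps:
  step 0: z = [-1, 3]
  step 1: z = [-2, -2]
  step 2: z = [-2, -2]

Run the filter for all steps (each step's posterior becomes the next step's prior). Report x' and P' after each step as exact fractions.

step 0: x̄ = F·x = [1, -2]
step 0: P̄ = F·P·Fᵀ + Q = [32 -18; -18 15]
step 0: y = z − H·x̄ = [5, 1]
step 0: S = H·P̄·Hᵀ + R = [136 18; 18 46]
step 0: K = P̄·Hᵀ·S⁻¹ = [-495/1483 -709/1483; 981/2966 3/2966]
step 0: x' = x̄ + K·y = [-1701/1483, -512/1483]
step 0: P' = (I − K·H)·P̄ = [874/1483 -165/1483; -165/1483 327/2966]
step 1: x̄ = F·x = [-5615/1483, 3402/1483]
step 1: P̄ = F·P·Fᵀ + Q = [17045/2966 -4914/1483; -4914/1483 7945/1483]
step 1: y = z − H·x̄ = [-13172/1483, -7392/1483]
step 1: S = H·P̄·Hᵀ + R = [72988/1483 -18186/1483; -18186/1483 29524/1483]
step 1: K = P̄·Hᵀ·S⁻¹ = [-11235/36178 -7882/18089; 100044/307513 -3031/615026]
step 1: x' = x̄ + K·y = [20693/18089, -175602/307513]
step 1: P' = (I − K·H)·P̄ = [19509/36178 -3745/36178; -3745/36178 33348/307513]
step 2: x̄ = F·x = [879741/307513, -41386/18089]
step 2: P̄ = F·P·Fᵀ + Q = [3284609/615026 -54782/18089; -54782/18089 93285/18089]
step 2: y = z − H·x̄ = [87980/18089, -262668/307513]
step 2: S = H·P̄·Hᵀ + R = [857654/18089 -231018/18089; -231018/18089 6077272/307513]
step 2: K = P̄·Hᵀ·S⁻¹ = [-7337541/23798542 -10310349/23798542; 19325679/59496355 -654551/118992710]
step 2: x' = x̄ + K·y = [20601219/11899271, -41847872/59496355]
step 2: P' = (I − K·H)·P̄ = [6378098/11899271 -2445847/23798542; -2445847/23798542 6441893/59496355]

step 0: x' = [-1701/1483, -512/1483], P' = [874/1483 -165/1483; -165/1483 327/2966]
step 1: x' = [20693/18089, -175602/307513], P' = [19509/36178 -3745/36178; -3745/36178 33348/307513]
step 2: x' = [20601219/11899271, -41847872/59496355], P' = [6378098/11899271 -2445847/23798542; -2445847/23798542 6441893/59496355]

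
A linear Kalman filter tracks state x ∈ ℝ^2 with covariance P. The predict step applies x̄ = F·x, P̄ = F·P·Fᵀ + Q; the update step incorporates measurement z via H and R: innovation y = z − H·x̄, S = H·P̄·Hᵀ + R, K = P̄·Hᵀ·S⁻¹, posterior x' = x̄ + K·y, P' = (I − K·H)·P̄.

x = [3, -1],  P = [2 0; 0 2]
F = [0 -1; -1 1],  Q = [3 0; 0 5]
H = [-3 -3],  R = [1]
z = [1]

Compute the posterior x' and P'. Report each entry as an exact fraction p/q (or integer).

x' = [163/91, -28/13]
P' = [374/91 -53/13; -53/13 54/13]

x̄ = F·x = [1, -4]
P̄ = F·P·Fᵀ + Q = [5 -2; -2 9]
y = z − H·x̄ = [-8]
S = H·P̄·Hᵀ + R = [91]
K = P̄·Hᵀ·S⁻¹ = [-9/91; -3/13]
x' = x̄ + K·y = [163/91, -28/13]
P' = (I − K·H)·P̄ = [374/91 -53/13; -53/13 54/13]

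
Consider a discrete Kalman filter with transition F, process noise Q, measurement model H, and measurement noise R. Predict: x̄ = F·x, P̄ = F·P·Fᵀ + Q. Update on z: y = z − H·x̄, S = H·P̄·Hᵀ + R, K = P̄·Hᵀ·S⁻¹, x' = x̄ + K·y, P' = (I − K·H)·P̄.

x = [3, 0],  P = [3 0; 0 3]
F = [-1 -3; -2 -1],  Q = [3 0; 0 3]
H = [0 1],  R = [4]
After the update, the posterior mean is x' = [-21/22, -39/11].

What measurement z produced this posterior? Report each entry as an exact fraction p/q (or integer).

x̄ = F·x = [-3, -6]
P̄ = F·P·Fᵀ + Q = [33 15; 15 18]
S = H·P̄·Hᵀ + R = [22]
K = P̄·Hᵀ·S⁻¹ = [15/22; 9/11]
x' − x̄ = [45/22, 27/11] = K·y
y = (KᵀK)⁻¹·Kᵀ·(x' − x̄) = [3]
z = y + H·x̄ = [3] + [-6] = [-3]

z = [-3]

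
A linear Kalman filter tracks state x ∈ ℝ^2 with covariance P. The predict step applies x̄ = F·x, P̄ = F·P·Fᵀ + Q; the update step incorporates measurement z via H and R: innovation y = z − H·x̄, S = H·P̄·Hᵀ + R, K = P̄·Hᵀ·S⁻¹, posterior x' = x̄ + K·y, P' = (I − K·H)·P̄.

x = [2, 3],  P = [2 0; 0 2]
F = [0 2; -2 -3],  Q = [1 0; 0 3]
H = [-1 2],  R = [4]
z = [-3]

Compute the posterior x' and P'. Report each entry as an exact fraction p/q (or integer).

x̄ = F·x = [6, -13]
P̄ = F·P·Fᵀ + Q = [9 -12; -12 29]
y = z − H·x̄ = [29]
S = H·P̄·Hᵀ + R = [177]
K = P̄·Hᵀ·S⁻¹ = [-11/59; 70/177]
x' = x̄ + K·y = [35/59, -271/177]
P' = (I − K·H)·P̄ = [168/59 62/59; 62/59 233/177]

x' = [35/59, -271/177]
P' = [168/59 62/59; 62/59 233/177]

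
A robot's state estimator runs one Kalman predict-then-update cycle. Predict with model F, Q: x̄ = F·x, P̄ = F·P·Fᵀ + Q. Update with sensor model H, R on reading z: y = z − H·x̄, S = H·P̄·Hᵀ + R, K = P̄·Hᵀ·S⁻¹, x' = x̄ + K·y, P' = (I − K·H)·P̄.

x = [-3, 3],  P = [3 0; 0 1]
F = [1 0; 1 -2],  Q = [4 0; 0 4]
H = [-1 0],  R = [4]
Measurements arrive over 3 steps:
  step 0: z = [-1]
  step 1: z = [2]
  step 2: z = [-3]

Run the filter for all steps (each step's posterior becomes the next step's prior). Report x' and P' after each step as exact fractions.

step 0: x̄ = F·x = [-3, -9]
step 0: P̄ = F·P·Fᵀ + Q = [7 3; 3 11]
step 0: y = z − H·x̄ = [-4]
step 0: S = H·P̄·Hᵀ + R = [11]
step 0: K = P̄·Hᵀ·S⁻¹ = [-7/11; -3/11]
step 0: x' = x̄ + K·y = [-5/11, -87/11]
step 0: P' = (I − K·H)·P̄ = [28/11 12/11; 12/11 112/11]
step 1: x̄ = F·x = [-5/11, 169/11]
step 1: P̄ = F·P·Fᵀ + Q = [72/11 4/11; 4/11 472/11]
step 1: y = z − H·x̄ = [17/11]
step 1: S = H·P̄·Hᵀ + R = [116/11]
step 1: K = P̄·Hᵀ·S⁻¹ = [-18/29; -1/29]
step 1: x' = x̄ + K·y = [-41/29, 444/29]
step 1: P' = (I − K·H)·P̄ = [72/29 4/29; 4/29 1244/29]
step 2: x̄ = F·x = [-41/29, -929/29]
step 2: P̄ = F·P·Fᵀ + Q = [188/29 64/29; 64/29 5148/29]
step 2: y = z − H·x̄ = [-128/29]
step 2: S = H·P̄·Hᵀ + R = [304/29]
step 2: K = P̄·Hᵀ·S⁻¹ = [-47/76; -4/19]
step 2: x' = x̄ + K·y = [25/19, -591/19]
step 2: P' = (I − K·H)·P̄ = [47/19 16/19; 16/19 3364/19]

step 0: x' = [-5/11, -87/11], P' = [28/11 12/11; 12/11 112/11]
step 1: x' = [-41/29, 444/29], P' = [72/29 4/29; 4/29 1244/29]
step 2: x' = [25/19, -591/19], P' = [47/19 16/19; 16/19 3364/19]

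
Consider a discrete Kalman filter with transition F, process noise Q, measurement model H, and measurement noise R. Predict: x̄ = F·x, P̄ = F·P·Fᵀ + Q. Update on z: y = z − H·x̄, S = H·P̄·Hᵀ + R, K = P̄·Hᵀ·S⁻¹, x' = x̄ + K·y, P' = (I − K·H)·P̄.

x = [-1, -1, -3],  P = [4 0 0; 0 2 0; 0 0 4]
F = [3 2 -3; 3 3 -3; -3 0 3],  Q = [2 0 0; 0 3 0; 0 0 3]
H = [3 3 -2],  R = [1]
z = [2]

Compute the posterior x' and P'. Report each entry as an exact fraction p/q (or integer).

x' = [281/2558, -5577/5116, -6327/2558]
P' = [1837/1279 -1803/2558 1323/1279; -1803/2558 20163/5116 12249/2558; 1323/1279 12249/2558 11244/1279]

x̄ = F·x = [4, 3, -6]
P̄ = F·P·Fᵀ + Q = [82 84 -72; 84 93 -72; -72 -72 75]
y = z − H·x̄ = [-31]
S = H·P̄·Hᵀ + R = [5116]
K = P̄·Hᵀ·S⁻¹ = [321/2558; 675/5116; -291/2558]
x' = x̄ + K·y = [281/2558, -5577/5116, -6327/2558]
P' = (I − K·H)·P̄ = [1837/1279 -1803/2558 1323/1279; -1803/2558 20163/5116 12249/2558; 1323/1279 12249/2558 11244/1279]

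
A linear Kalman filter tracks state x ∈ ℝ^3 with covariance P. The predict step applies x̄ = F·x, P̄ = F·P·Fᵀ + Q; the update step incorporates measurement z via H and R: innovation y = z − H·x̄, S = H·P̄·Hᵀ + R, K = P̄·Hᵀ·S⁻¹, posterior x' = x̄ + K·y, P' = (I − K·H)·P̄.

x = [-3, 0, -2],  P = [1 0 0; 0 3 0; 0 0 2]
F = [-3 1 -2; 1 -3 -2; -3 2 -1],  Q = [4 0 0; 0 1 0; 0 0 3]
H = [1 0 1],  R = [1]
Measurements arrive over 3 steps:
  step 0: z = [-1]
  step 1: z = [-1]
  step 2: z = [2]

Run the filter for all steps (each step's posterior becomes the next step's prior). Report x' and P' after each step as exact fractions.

step 0: x̄ = F·x = [13, 1, 11]
step 0: P̄ = F·P·Fᵀ + Q = [24 -4 19; -4 37 -17; 19 -17 26]
step 0: y = z − H·x̄ = [-25]
step 0: S = H·P̄·Hᵀ + R = [89]
step 0: K = P̄·Hᵀ·S⁻¹ = [43/89; -21/89; 45/89]
step 0: x' = x̄ + K·y = [82/89, 614/89, -146/89]
step 0: P' = (I − K·H)·P̄ = [287/89 547/89 -244/89; 547/89 2852/89 -568/89; -244/89 -568/89 289/89]
step 1: x̄ = F·x = [660/89, -1468/89, 1128/89]
step 1: P̄ = F·P·Fᵀ + Q = [3009/89 -6039/89 4586/89; -6039/89 18078/89 -12030/89; 4586/89 -12030/89 8791/89]
step 1: y = z − H·x̄ = [-1877/89]
step 1: S = H·P̄·Hᵀ + R = [21061/89]
step 1: K = P̄·Hᵀ·S⁻¹ = [7595/21061; -18069/21061; 13377/21061]
step 1: x' = x̄ + K·y = [-3995/21061, 33685/21061, -15189/21061]
step 1: P' = (I − K·H)·P̄ = [63916/21061 112884/21061 -56321/21061; 112884/21061 609573/21061 -130953/21061; -56321/21061 -130953/21061 69698/21061]
step 2: x̄ = F·x = [76048/21061, -74672/21061, 94544/21061]
step 2: P̄ = F·P·Fᵀ + Q = [718509/21061 -1361931/21061 1065706/21061; -1361931/21061 3826470/21061 -2618718/21061; 1065706/21061 -2618718/21061 1977695/21061]
step 2: y = z − H·x̄ = [-128470/21061]
step 2: S = H·P̄·Hᵀ + R = [4848677/21061]
step 2: K = P̄·Hᵀ·S⁻¹ = [1784215/4848677; -3980649/4848677; 3043401/4848677]
step 2: x' = x̄ + K·y = [6624286/4848677, 7090526/4848677, 3201538/4848677]
step 2: P' = (I − K·H)·P̄ = [14263088/4848677 23682168/4848677 -12478873/4848677; 23682168/4848677 128567049/4848677 -27662817/4848677; -12478873/4848677 -27662817/4848677 15522274/4848677]

step 0: x' = [82/89, 614/89, -146/89], P' = [287/89 547/89 -244/89; 547/89 2852/89 -568/89; -244/89 -568/89 289/89]
step 1: x' = [-3995/21061, 33685/21061, -15189/21061], P' = [63916/21061 112884/21061 -56321/21061; 112884/21061 609573/21061 -130953/21061; -56321/21061 -130953/21061 69698/21061]
step 2: x' = [6624286/4848677, 7090526/4848677, 3201538/4848677], P' = [14263088/4848677 23682168/4848677 -12478873/4848677; 23682168/4848677 128567049/4848677 -27662817/4848677; -12478873/4848677 -27662817/4848677 15522274/4848677]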